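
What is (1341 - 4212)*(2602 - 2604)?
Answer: 5742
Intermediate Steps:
(1341 - 4212)*(2602 - 2604) = -2871*(-2) = 5742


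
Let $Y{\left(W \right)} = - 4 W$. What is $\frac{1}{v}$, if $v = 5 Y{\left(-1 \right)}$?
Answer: $\frac{1}{20} \approx 0.05$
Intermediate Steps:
$v = 20$ ($v = 5 \left(\left(-4\right) \left(-1\right)\right) = 5 \cdot 4 = 20$)
$\frac{1}{v} = \frac{1}{20}$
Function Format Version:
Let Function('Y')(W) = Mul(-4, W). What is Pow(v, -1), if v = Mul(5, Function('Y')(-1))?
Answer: Rational(1, 20) ≈ 0.050000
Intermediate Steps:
v = 20 (v = Mul(5, Mul(-4, -1)) = Mul(5, 4) = 20)
Pow(v, -1) = Pow(20, -1) = Rational(1, 20)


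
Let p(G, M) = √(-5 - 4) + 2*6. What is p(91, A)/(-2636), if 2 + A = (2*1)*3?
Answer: -3/659 - 3*I/2636 ≈ -0.0045523 - 0.0011381*I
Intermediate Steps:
A = 4 (A = -2 + (2*1)*3 = -2 + 2*3 = -2 + 6 = 4)
p(G, M) = 12 + 3*I (p(G, M) = √(-9) + 12 = 3*I + 12 = 12 + 3*I)
p(91, A)/(-2636) = (12 + 3*I)/(-2636) = (12 + 3*I)*(-1/2636) = -3/659 - 3*I/2636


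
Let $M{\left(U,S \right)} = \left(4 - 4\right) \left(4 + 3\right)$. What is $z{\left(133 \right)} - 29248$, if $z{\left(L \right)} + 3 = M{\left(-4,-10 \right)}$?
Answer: $-29251$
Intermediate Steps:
$M{\left(U,S \right)} = 0$ ($M{\left(U,S \right)} = 0 \cdot 7 = 0$)
$z{\left(L \right)} = -3$ ($z{\left(L \right)} = -3 + 0 = -3$)
$z{\left(133 \right)} - 29248 = -3 - 29248 = -29251$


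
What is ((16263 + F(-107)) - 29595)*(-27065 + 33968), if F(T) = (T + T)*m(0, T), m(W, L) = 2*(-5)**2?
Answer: -165892896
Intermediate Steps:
m(W, L) = 50 (m(W, L) = 2*25 = 50)
F(T) = 100*T (F(T) = (T + T)*50 = (2*T)*50 = 100*T)
((16263 + F(-107)) - 29595)*(-27065 + 33968) = ((16263 + 100*(-107)) - 29595)*(-27065 + 33968) = ((16263 - 10700) - 29595)*6903 = (5563 - 29595)*6903 = -24032*6903 = -165892896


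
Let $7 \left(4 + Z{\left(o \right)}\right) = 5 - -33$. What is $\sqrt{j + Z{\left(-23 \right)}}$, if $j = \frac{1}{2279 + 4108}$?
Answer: $\frac{\sqrt{2855876793}}{44709} \approx 1.1953$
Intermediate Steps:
$j = \frac{1}{6387} \approx 0.00015657$
$Z{\left(o \right)} = \frac{10}{7}$ ($Z{\left(o \right)} = -4 + \frac{5 - -33}{7} = -4 + \frac{5 + 33}{7} = -4 + \frac{1}{7} \cdot 38 = -4 + \frac{38}{7} = \frac{10}{7}$)
$\sqrt{j + Z{\left(-23 \right)}} = \sqrt{\frac{1}{6387} + \frac{10}{7}} = \sqrt{\frac{63877}{44709}} = \frac{\sqrt{2855876793}}{44709}$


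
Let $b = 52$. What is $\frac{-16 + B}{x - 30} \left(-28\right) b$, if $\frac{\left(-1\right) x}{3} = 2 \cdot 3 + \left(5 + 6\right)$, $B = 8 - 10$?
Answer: $- \frac{2912}{9} \approx -323.56$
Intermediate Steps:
$B = -2$
$x = -51$ ($x = - 3 \left(2 \cdot 3 + \left(5 + 6\right)\right) = - 3 \left(6 + 11\right) = \left(-3\right) 17 = -51$)
$\frac{-16 + B}{x - 30} \left(-28\right) b = \frac{-16 - 2}{-51 - 30} \left(-28\right) 52 = - \frac{18}{-81} \left(-28\right) 52 = \left(-18\right) \left(- \frac{1}{81}\right) \left(-28\right) 52 = \frac{2}{9} \left(-28\right) 52 = \left(- \frac{56}{9}\right) 52 = - \frac{2912}{9}$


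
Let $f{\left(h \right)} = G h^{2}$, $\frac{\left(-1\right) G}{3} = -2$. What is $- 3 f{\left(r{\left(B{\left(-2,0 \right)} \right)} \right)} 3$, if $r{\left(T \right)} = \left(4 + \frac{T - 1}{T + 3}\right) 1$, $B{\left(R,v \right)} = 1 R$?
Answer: $-54$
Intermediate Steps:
$B{\left(R,v \right)} = R$
$G = 6$ ($G = \left(-3\right) \left(-2\right) = 6$)
$r{\left(T \right)} = 4 + \frac{-1 + T}{3 + T}$ ($r{\left(T \right)} = \left(4 + \frac{-1 + T}{3 + T}\right) 1 = 4 + \frac{-1 + T}{3 + T}$)
$f{\left(h \right)} = 6 h^{2}$
$- 3 f{\left(r{\left(B{\left(-2,0 \right)} \right)} \right)} 3 = - 3 \cdot 6 \left(\frac{11 + 5 \left(-2\right)}{3 - 2}\right)^{2} \cdot 3 = - 3 \cdot 6 \left(\frac{11 - 10}{1}\right)^{2} \cdot 3 = - 3 \cdot 6 \left(1 \cdot 1\right)^{2} \cdot 3 = - 3 \cdot 6 \cdot 1^{2} \cdot 3 = - 3 \cdot 6 \cdot 1 \cdot 3 = \left(-3\right) 6 \cdot 3 = \left(-18\right) 3 = -54$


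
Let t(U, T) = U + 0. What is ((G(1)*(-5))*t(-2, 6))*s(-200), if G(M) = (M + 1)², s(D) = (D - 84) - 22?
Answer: -12240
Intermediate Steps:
t(U, T) = U
s(D) = -106 + D (s(D) = (-84 + D) - 22 = -106 + D)
G(M) = (1 + M)²
((G(1)*(-5))*t(-2, 6))*s(-200) = (((1 + 1)²*(-5))*(-2))*(-106 - 200) = ((2²*(-5))*(-2))*(-306) = ((4*(-5))*(-2))*(-306) = -20*(-2)*(-306) = 40*(-306) = -12240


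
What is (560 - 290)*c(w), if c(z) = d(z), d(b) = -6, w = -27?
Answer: -1620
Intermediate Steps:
c(z) = -6
(560 - 290)*c(w) = (560 - 290)*(-6) = 270*(-6) = -1620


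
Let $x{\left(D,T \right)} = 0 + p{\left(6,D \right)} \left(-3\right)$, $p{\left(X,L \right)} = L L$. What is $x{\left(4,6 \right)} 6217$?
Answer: $-298416$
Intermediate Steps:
$p{\left(X,L \right)} = L^{2}$
$x{\left(D,T \right)} = - 3 D^{2}$ ($x{\left(D,T \right)} = 0 + D^{2} \left(-3\right) = 0 - 3 D^{2} = - 3 D^{2}$)
$x{\left(4,6 \right)} 6217 = - 3 \cdot 4^{2} \cdot 6217 = \left(-3\right) 16 \cdot 6217 = \left(-48\right) 6217 = -298416$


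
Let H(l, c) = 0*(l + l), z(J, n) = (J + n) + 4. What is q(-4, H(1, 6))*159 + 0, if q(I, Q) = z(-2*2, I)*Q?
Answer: 0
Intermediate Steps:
z(J, n) = 4 + J + n
H(l, c) = 0 (H(l, c) = 0*(2*l) = 0)
q(I, Q) = I*Q (q(I, Q) = (4 - 2*2 + I)*Q = (4 - 4 + I)*Q = I*Q)
q(-4, H(1, 6))*159 + 0 = -4*0*159 + 0 = 0*159 + 0 = 0 + 0 = 0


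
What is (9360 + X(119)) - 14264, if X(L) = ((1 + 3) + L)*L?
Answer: 9733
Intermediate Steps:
X(L) = L*(4 + L) (X(L) = (4 + L)*L = L*(4 + L))
(9360 + X(119)) - 14264 = (9360 + 119*(4 + 119)) - 14264 = (9360 + 119*123) - 14264 = (9360 + 14637) - 14264 = 23997 - 14264 = 9733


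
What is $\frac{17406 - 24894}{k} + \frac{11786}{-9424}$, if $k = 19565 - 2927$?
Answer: $- \frac{22221865}{13066376} \approx -1.7007$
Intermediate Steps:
$k = 16638$
$\frac{17406 - 24894}{k} + \frac{11786}{-9424} = \frac{17406 - 24894}{16638} + \frac{11786}{-9424} = \left(-7488\right) \frac{1}{16638} + 11786 \left(- \frac{1}{9424}\right) = - \frac{1248}{2773} - \frac{5893}{4712} = - \frac{22221865}{13066376}$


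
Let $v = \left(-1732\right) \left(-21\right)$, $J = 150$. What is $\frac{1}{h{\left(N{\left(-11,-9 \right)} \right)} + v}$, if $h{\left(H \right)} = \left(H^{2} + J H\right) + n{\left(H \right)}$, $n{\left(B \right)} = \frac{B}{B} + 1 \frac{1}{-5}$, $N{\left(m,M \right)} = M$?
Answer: $\frac{5}{175519} \approx 2.8487 \cdot 10^{-5}$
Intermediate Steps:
$n{\left(B \right)} = \frac{4}{5}$ ($n{\left(B \right)} = 1 + 1 \left(- \frac{1}{5}\right) = 1 - \frac{1}{5} = \frac{4}{5}$)
$v = 36372$
$h{\left(H \right)} = \frac{4}{5} + H^{2} + 150 H$ ($h{\left(H \right)} = \left(H^{2} + 150 H\right) + \frac{4}{5} = \frac{4}{5} + H^{2} + 150 H$)
$\frac{1}{h{\left(N{\left(-11,-9 \right)} \right)} + v} = \frac{1}{\left(\frac{4}{5} + \left(-9\right)^{2} + 150 \left(-9\right)\right) + 36372} = \frac{1}{\left(\frac{4}{5} + 81 - 1350\right) + 36372} = \frac{1}{- \frac{6341}{5} + 36372} = \frac{1}{\frac{175519}{5}} = \frac{5}{175519}$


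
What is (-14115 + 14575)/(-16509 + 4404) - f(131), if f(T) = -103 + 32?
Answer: 171799/2421 ≈ 70.962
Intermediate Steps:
f(T) = -71
(-14115 + 14575)/(-16509 + 4404) - f(131) = (-14115 + 14575)/(-16509 + 4404) - 1*(-71) = 460/(-12105) + 71 = 460*(-1/12105) + 71 = -92/2421 + 71 = 171799/2421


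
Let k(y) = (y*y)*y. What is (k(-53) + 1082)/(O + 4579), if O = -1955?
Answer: -147795/2624 ≈ -56.324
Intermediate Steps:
k(y) = y³ (k(y) = y²*y = y³)
(k(-53) + 1082)/(O + 4579) = ((-53)³ + 1082)/(-1955 + 4579) = (-148877 + 1082)/2624 = -147795*1/2624 = -147795/2624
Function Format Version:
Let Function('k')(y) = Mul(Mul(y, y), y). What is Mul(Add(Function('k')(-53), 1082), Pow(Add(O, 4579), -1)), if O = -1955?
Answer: Rational(-147795, 2624) ≈ -56.324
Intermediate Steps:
Function('k')(y) = Pow(y, 3) (Function('k')(y) = Mul(Pow(y, 2), y) = Pow(y, 3))
Mul(Add(Function('k')(-53), 1082), Pow(Add(O, 4579), -1)) = Mul(Add(Pow(-53, 3), 1082), Pow(Add(-1955, 4579), -1)) = Mul(Add(-148877, 1082), Pow(2624, -1)) = Mul(-147795, Rational(1, 2624)) = Rational(-147795, 2624)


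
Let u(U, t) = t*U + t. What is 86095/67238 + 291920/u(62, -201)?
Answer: -18537895975/851434794 ≈ -21.773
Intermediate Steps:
u(U, t) = t + U*t (u(U, t) = U*t + t = t + U*t)
86095/67238 + 291920/u(62, -201) = 86095/67238 + 291920/((-201*(1 + 62))) = 86095*(1/67238) + 291920/((-201*63)) = 86095/67238 + 291920/(-12663) = 86095/67238 + 291920*(-1/12663) = 86095/67238 - 291920/12663 = -18537895975/851434794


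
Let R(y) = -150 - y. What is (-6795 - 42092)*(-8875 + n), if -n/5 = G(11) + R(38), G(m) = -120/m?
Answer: 4237769595/11 ≈ 3.8525e+8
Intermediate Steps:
n = 10940/11 (n = -5*(-120/11 + (-150 - 1*38)) = -5*(-120*1/11 + (-150 - 38)) = -5*(-120/11 - 188) = -5*(-2188/11) = 10940/11 ≈ 994.54)
(-6795 - 42092)*(-8875 + n) = (-6795 - 42092)*(-8875 + 10940/11) = -48887*(-86685/11) = 4237769595/11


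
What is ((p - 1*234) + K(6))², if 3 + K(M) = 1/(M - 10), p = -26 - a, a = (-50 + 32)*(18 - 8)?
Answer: 110889/16 ≈ 6930.6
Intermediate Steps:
a = -180 (a = -18*10 = -180)
p = 154 (p = -26 - 1*(-180) = -26 + 180 = 154)
K(M) = -3 + 1/(-10 + M) (K(M) = -3 + 1/(M - 10) = -3 + 1/(-10 + M))
((p - 1*234) + K(6))² = ((154 - 1*234) + (31 - 3*6)/(-10 + 6))² = ((154 - 234) + (31 - 18)/(-4))² = (-80 - ¼*13)² = (-80 - 13/4)² = (-333/4)² = 110889/16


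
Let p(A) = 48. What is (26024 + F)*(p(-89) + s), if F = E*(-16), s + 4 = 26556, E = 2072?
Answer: -189604800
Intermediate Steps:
s = 26552 (s = -4 + 26556 = 26552)
F = -33152 (F = 2072*(-16) = -33152)
(26024 + F)*(p(-89) + s) = (26024 - 33152)*(48 + 26552) = -7128*26600 = -189604800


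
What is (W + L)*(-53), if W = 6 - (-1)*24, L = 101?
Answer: -6943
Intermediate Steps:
W = 30 (W = 6 - 1*(-24) = 6 + 24 = 30)
(W + L)*(-53) = (30 + 101)*(-53) = 131*(-53) = -6943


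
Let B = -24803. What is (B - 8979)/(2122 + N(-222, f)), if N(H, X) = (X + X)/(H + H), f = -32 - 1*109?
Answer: -2499868/157075 ≈ -15.915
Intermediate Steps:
f = -141 (f = -32 - 109 = -141)
N(H, X) = X/H (N(H, X) = (2*X)/((2*H)) = (2*X)*(1/(2*H)) = X/H)
(B - 8979)/(2122 + N(-222, f)) = (-24803 - 8979)/(2122 - 141/(-222)) = -33782/(2122 - 141*(-1/222)) = -33782/(2122 + 47/74) = -33782/157075/74 = -33782*74/157075 = -2499868/157075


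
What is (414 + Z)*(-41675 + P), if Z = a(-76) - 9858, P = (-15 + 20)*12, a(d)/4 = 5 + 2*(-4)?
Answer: 393511440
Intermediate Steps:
a(d) = -12 (a(d) = 4*(5 + 2*(-4)) = 4*(5 - 8) = 4*(-3) = -12)
P = 60 (P = 5*12 = 60)
Z = -9870 (Z = -12 - 9858 = -9870)
(414 + Z)*(-41675 + P) = (414 - 9870)*(-41675 + 60) = -9456*(-41615) = 393511440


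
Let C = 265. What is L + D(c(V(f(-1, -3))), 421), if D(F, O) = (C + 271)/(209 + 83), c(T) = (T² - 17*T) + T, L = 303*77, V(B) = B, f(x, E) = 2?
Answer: 1703297/73 ≈ 23333.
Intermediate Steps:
L = 23331
c(T) = T² - 16*T
D(F, O) = 134/73 (D(F, O) = (265 + 271)/(209 + 83) = 536/292 = 536*(1/292) = 134/73)
L + D(c(V(f(-1, -3))), 421) = 23331 + 134/73 = 1703297/73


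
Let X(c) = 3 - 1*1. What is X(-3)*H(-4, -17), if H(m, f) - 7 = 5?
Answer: 24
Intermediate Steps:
X(c) = 2 (X(c) = 3 - 1 = 2)
H(m, f) = 12 (H(m, f) = 7 + 5 = 12)
X(-3)*H(-4, -17) = 2*12 = 24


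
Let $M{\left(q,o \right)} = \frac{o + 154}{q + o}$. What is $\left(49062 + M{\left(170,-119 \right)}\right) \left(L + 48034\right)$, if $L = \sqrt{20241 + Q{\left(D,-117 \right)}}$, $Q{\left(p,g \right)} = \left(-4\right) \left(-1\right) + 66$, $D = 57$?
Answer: $\frac{120190530698}{51} + \frac{2502197 \sqrt{20311}}{51} \approx 2.3637 \cdot 10^{9}$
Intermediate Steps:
$Q{\left(p,g \right)} = 70$ ($Q{\left(p,g \right)} = 4 + 66 = 70$)
$L = \sqrt{20311}$ ($L = \sqrt{20241 + 70} = \sqrt{20311} \approx 142.52$)
$M{\left(q,o \right)} = \frac{154 + o}{o + q}$
$\left(49062 + M{\left(170,-119 \right)}\right) \left(L + 48034\right) = \left(49062 + \frac{154 - 119}{-119 + 170}\right) \left(\sqrt{20311} + 48034\right) = \left(49062 + \frac{1}{51} \cdot 35\right) \left(48034 + \sqrt{20311}\right) = \left(49062 + \frac{35}{51}\right) \left(48034 + \sqrt{20311}\right) = \frac{2502197 \left(48034 + \sqrt{20311}\right)}{51} = \frac{120190530698}{51} + \frac{2502197 \sqrt{20311}}{51}$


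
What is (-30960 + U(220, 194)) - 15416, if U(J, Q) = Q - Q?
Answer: -46376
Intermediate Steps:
U(J, Q) = 0
(-30960 + U(220, 194)) - 15416 = (-30960 + 0) - 15416 = -30960 - 15416 = -46376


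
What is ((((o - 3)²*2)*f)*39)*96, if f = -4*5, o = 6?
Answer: -1347840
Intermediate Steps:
f = -20
((((o - 3)²*2)*f)*39)*96 = ((((6 - 3)²*2)*(-20))*39)*96 = (((3²*2)*(-20))*39)*96 = (((9*2)*(-20))*39)*96 = ((18*(-20))*39)*96 = -360*39*96 = -14040*96 = -1347840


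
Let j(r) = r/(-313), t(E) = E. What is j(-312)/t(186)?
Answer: 52/9703 ≈ 0.0053592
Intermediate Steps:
j(r) = -r/313 (j(r) = r*(-1/313) = -r/313)
j(-312)/t(186) = -1/313*(-312)/186 = (312/313)*(1/186) = 52/9703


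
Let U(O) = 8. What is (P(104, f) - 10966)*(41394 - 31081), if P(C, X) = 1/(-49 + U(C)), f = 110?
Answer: -4636796991/41 ≈ -1.1309e+8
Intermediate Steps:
P(C, X) = -1/41 (P(C, X) = 1/(-49 + 8) = 1/(-41) = -1/41)
(P(104, f) - 10966)*(41394 - 31081) = (-1/41 - 10966)*(41394 - 31081) = -449607/41*10313 = -4636796991/41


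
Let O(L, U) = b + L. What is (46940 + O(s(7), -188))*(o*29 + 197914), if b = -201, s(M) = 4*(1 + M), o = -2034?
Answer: 6497801488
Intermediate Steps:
s(M) = 4 + 4*M
O(L, U) = -201 + L
(46940 + O(s(7), -188))*(o*29 + 197914) = (46940 + (-201 + (4 + 4*7)))*(-2034*29 + 197914) = (46940 + (-201 + (4 + 28)))*(-58986 + 197914) = (46940 + (-201 + 32))*138928 = (46940 - 169)*138928 = 46771*138928 = 6497801488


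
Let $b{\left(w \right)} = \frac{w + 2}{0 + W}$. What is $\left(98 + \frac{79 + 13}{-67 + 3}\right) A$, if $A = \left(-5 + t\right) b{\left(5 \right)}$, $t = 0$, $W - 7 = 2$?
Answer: $- \frac{18025}{48} \approx -375.52$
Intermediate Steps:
$W = 9$ ($W = 7 + 2 = 9$)
$b{\left(w \right)} = \frac{2}{9} + \frac{w}{9}$ ($b{\left(w \right)} = \frac{w + 2}{0 + 9} = \frac{2 + w}{9} = \left(2 + w\right) \frac{1}{9} = \frac{2}{9} + \frac{w}{9}$)
$A = - \frac{35}{9}$ ($A = \left(-5 + 0\right) \left(\frac{2}{9} + \frac{1}{9} \cdot 5\right) = - 5 \left(\frac{2}{9} + \frac{5}{9}\right) = \left(-5\right) \frac{7}{9} = - \frac{35}{9} \approx -3.8889$)
$\left(98 + \frac{79 + 13}{-67 + 3}\right) A = \left(98 + \frac{79 + 13}{-67 + 3}\right) \left(- \frac{35}{9}\right) = \left(98 + \frac{92}{-64}\right) \left(- \frac{35}{9}\right) = \left(98 + 92 \left(- \frac{1}{64}\right)\right) \left(- \frac{35}{9}\right) = \left(98 - \frac{23}{16}\right) \left(- \frac{35}{9}\right) = \frac{1545}{16} \left(- \frac{35}{9}\right) = - \frac{18025}{48}$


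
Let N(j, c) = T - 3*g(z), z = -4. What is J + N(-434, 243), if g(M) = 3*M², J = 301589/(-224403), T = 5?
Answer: -31493606/224403 ≈ -140.34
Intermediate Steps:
J = -301589/224403 (J = 301589*(-1/224403) = -301589/224403 ≈ -1.3440)
N(j, c) = -139 (N(j, c) = 5 - 9*(-4)² = 5 - 9*16 = 5 - 3*48 = 5 - 144 = -139)
J + N(-434, 243) = -301589/224403 - 139 = -31493606/224403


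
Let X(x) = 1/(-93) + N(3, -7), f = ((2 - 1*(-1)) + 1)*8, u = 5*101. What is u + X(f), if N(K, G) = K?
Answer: 47243/93 ≈ 507.99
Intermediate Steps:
u = 505
f = 32 (f = ((2 + 1) + 1)*8 = (3 + 1)*8 = 4*8 = 32)
X(x) = 278/93 (X(x) = 1/(-93) + 3 = -1/93 + 3 = 278/93)
u + X(f) = 505 + 278/93 = 47243/93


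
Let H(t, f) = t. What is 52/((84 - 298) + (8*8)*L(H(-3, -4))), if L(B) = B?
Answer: -26/203 ≈ -0.12808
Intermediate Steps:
52/((84 - 298) + (8*8)*L(H(-3, -4))) = 52/((84 - 298) + (8*8)*(-3)) = 52/(-214 + 64*(-3)) = 52/(-214 - 192) = 52/(-406) = -1/406*52 = -26/203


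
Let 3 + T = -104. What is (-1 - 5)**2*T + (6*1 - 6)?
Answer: -3852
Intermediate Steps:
T = -107 (T = -3 - 104 = -107)
(-1 - 5)**2*T + (6*1 - 6) = (-1 - 5)**2*(-107) + (6*1 - 6) = (-6)**2*(-107) + (6 - 6) = 36*(-107) + 0 = -3852 + 0 = -3852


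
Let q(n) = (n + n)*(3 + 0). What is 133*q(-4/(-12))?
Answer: 266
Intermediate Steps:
q(n) = 6*n (q(n) = (2*n)*3 = 6*n)
133*q(-4/(-12)) = 133*(6*(-4/(-12))) = 133*(6*(-4*(-1/12))) = 133*(6*(1/3)) = 133*2 = 266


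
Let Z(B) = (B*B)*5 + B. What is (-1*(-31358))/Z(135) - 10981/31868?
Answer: -702329/727068420 ≈ -0.00096597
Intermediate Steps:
Z(B) = B + 5*B**2 (Z(B) = B**2*5 + B = 5*B**2 + B = B + 5*B**2)
(-1*(-31358))/Z(135) - 10981/31868 = (-1*(-31358))/((135*(1 + 5*135))) - 10981/31868 = 31358/((135*(1 + 675))) - 10981*1/31868 = 31358/((135*676)) - 10981/31868 = 31358/91260 - 10981/31868 = 31358*(1/91260) - 10981/31868 = 15679/45630 - 10981/31868 = -702329/727068420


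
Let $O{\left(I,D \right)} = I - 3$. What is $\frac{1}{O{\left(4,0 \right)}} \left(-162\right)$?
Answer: $-162$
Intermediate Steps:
$O{\left(I,D \right)} = -3 + I$
$\frac{1}{O{\left(4,0 \right)}} \left(-162\right) = \frac{1}{-3 + 4} \left(-162\right) = 1^{-1} \left(-162\right) = 1 \left(-162\right) = -162$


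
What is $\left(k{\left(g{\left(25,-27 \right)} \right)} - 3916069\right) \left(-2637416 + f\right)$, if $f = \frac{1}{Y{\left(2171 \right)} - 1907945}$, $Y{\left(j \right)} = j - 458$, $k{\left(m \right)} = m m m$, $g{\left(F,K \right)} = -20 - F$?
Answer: $\frac{10073137566841117261}{953116} \approx 1.0569 \cdot 10^{13}$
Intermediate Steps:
$k{\left(m \right)} = m^{3}$ ($k{\left(m \right)} = m^{2} m = m^{3}$)
$Y{\left(j \right)} = -458 + j$
$f = - \frac{1}{1906232}$ ($f = \frac{1}{\left(-458 + 2171\right) - 1907945} = \frac{1}{1713 - 1907945} = \frac{1}{-1906232} = - \frac{1}{1906232} \approx -5.2459 \cdot 10^{-7}$)
$\left(k{\left(g{\left(25,-27 \right)} \right)} - 3916069\right) \left(-2637416 + f\right) = \left(\left(-20 - 25\right)^{3} - 3916069\right) \left(-2637416 - \frac{1}{1906232}\right) = \left(\left(-20 - 25\right)^{3} - 3916069\right) \left(- \frac{5027526776513}{1906232}\right) = \left(\left(-45\right)^{3} - 3916069\right) \left(- \frac{5027526776513}{1906232}\right) = \left(-91125 - 3916069\right) \left(- \frac{5027526776513}{1906232}\right) = \left(-4007194\right) \left(- \frac{5027526776513}{1906232}\right) = \frac{10073137566841117261}{953116}$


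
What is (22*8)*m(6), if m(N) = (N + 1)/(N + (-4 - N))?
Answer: -308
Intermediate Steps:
m(N) = -1/4 - N/4 (m(N) = (1 + N)/(-4) = (1 + N)*(-1/4) = -1/4 - N/4)
(22*8)*m(6) = (22*8)*(-1/4 - 1/4*6) = 176*(-1/4 - 3/2) = 176*(-7/4) = -308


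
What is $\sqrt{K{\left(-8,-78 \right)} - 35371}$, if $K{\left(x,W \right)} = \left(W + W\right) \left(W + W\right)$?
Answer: $i \sqrt{11035} \approx 105.05 i$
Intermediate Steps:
$K{\left(x,W \right)} = 4 W^{2}$ ($K{\left(x,W \right)} = 2 W 2 W = 4 W^{2}$)
$\sqrt{K{\left(-8,-78 \right)} - 35371} = \sqrt{4 \left(-78\right)^{2} - 35371} = \sqrt{4 \cdot 6084 - 35371} = \sqrt{24336 - 35371} = \sqrt{-11035} = i \sqrt{11035}$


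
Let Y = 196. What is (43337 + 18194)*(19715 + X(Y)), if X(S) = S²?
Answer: 3576858561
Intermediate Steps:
(43337 + 18194)*(19715 + X(Y)) = (43337 + 18194)*(19715 + 196²) = 61531*(19715 + 38416) = 61531*58131 = 3576858561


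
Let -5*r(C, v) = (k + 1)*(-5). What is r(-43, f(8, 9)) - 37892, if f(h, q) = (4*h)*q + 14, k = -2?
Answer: -37893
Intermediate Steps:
f(h, q) = 14 + 4*h*q (f(h, q) = 4*h*q + 14 = 14 + 4*h*q)
r(C, v) = -1 (r(C, v) = -(-2 + 1)*(-5)/5 = -(-1)*(-5)/5 = -⅕*5 = -1)
r(-43, f(8, 9)) - 37892 = -1 - 37892 = -37893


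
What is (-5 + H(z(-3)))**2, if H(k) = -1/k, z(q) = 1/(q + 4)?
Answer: 36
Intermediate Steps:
z(q) = 1/(4 + q)
(-5 + H(z(-3)))**2 = (-5 - 1/(1/(4 - 3)))**2 = (-5 - 1/(1/1))**2 = (-5 - 1/1)**2 = (-5 - 1*1)**2 = (-5 - 1)**2 = (-6)**2 = 36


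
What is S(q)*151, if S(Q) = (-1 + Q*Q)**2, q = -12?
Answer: 3087799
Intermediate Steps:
S(Q) = (-1 + Q**2)**2
S(q)*151 = (-1 + (-12)**2)**2*151 = (-1 + 144)**2*151 = 143**2*151 = 20449*151 = 3087799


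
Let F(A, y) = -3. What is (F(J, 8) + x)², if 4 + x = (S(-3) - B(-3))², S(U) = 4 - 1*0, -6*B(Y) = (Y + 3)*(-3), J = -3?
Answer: 81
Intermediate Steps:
B(Y) = 3/2 + Y/2 (B(Y) = -(Y + 3)*(-3)/6 = -(3 + Y)*(-3)/6 = -(-9 - 3*Y)/6 = 3/2 + Y/2)
S(U) = 4 (S(U) = 4 + 0 = 4)
x = 12 (x = -4 + (4 - (3/2 + (½)*(-3)))² = -4 + (4 - (3/2 - 3/2))² = -4 + (4 - 1*0)² = -4 + (4 + 0)² = -4 + 4² = -4 + 16 = 12)
(F(J, 8) + x)² = (-3 + 12)² = 9² = 81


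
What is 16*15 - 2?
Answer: 238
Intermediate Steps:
16*15 - 2 = 240 - 2 = 238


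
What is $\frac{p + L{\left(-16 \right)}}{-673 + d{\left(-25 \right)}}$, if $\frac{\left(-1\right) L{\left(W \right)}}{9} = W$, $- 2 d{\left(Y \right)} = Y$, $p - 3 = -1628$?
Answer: $\frac{2962}{1321} \approx 2.2422$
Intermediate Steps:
$p = -1625$ ($p = 3 - 1628 = -1625$)
$d{\left(Y \right)} = - \frac{Y}{2}$
$L{\left(W \right)} = - 9 W$
$\frac{p + L{\left(-16 \right)}}{-673 + d{\left(-25 \right)}} = \frac{-1625 - -144}{-673 - - \frac{25}{2}} = \frac{-1625 + 144}{-673 + \frac{25}{2}} = - \frac{1481}{- \frac{1321}{2}} = \left(-1481\right) \left(- \frac{2}{1321}\right) = \frac{2962}{1321}$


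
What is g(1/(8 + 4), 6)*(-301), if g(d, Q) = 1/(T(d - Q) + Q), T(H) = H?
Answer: -3612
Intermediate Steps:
g(d, Q) = 1/d (g(d, Q) = 1/((d - Q) + Q) = 1/d)
g(1/(8 + 4), 6)*(-301) = -301/1/(8 + 4) = -301/1/12 = -301/(1/12) = 12*(-301) = -3612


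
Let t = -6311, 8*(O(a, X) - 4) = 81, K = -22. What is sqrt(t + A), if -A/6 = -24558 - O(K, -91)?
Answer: sqrt(564487)/2 ≈ 375.66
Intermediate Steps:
O(a, X) = 113/8 (O(a, X) = 4 + (1/8)*81 = 4 + 81/8 = 113/8)
A = 589731/4 (A = -6*(-24558 - 1*113/8) = -6*(-24558 - 113/8) = -6*(-196577/8) = 589731/4 ≈ 1.4743e+5)
sqrt(t + A) = sqrt(-6311 + 589731/4) = sqrt(564487/4) = sqrt(564487)/2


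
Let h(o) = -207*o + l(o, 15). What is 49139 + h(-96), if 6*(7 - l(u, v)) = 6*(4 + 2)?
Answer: 69012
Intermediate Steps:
l(u, v) = 1 (l(u, v) = 7 - (4 + 2) = 7 - 6 = 1)
h(o) = 1 - 207*o (h(o) = -207*o + 1 = 1 - 207*o)
49139 + h(-96) = 49139 + (1 - 207*(-96)) = 49139 + (1 + 19872) = 49139 + 19873 = 69012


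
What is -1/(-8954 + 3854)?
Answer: 1/5100 ≈ 0.00019608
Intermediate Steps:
-1/(-8954 + 3854) = -1/(-5100) = -1*(-1/5100) = 1/5100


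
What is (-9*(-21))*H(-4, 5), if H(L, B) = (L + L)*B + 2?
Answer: -7182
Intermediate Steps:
H(L, B) = 2 + 2*B*L (H(L, B) = (2*L)*B + 2 = 2*B*L + 2 = 2 + 2*B*L)
(-9*(-21))*H(-4, 5) = (-9*(-21))*(2 + 2*5*(-4)) = 189*(2 - 40) = 189*(-38) = -7182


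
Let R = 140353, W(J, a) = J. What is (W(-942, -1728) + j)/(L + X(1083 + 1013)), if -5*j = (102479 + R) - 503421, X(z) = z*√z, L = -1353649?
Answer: -346370352471/9115787172325 - 2145289536*√131/9115787172325 ≈ -0.040690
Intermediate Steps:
X(z) = z^(3/2)
j = 260589/5 (j = -((102479 + 140353) - 503421)/5 = -(242832 - 503421)/5 = -⅕*(-260589) = 260589/5 ≈ 52118.)
(W(-942, -1728) + j)/(L + X(1083 + 1013)) = (-942 + 260589/5)/(-1353649 + (1083 + 1013)^(3/2)) = 255879/(5*(-1353649 + 2096^(3/2))) = 255879/(5*(-1353649 + 8384*√131))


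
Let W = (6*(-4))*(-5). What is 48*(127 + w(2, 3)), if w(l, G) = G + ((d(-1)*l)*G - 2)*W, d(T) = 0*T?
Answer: -5280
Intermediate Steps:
d(T) = 0
W = 120 (W = -24*(-5) = 120)
w(l, G) = -240 + G (w(l, G) = G + ((0*l)*G - 2)*120 = G + (0*G - 2)*120 = G + (0 - 2)*120 = G - 2*120 = G - 240 = -240 + G)
48*(127 + w(2, 3)) = 48*(127 + (-240 + 3)) = 48*(127 - 237) = 48*(-110) = -5280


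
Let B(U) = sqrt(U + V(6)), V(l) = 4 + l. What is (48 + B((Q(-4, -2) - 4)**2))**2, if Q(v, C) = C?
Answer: (48 + sqrt(46))**2 ≈ 3001.1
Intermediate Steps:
B(U) = sqrt(10 + U) (B(U) = sqrt(U + (4 + 6)) = sqrt(U + 10) = sqrt(10 + U))
(48 + B((Q(-4, -2) - 4)**2))**2 = (48 + sqrt(10 + (-2 - 4)**2))**2 = (48 + sqrt(10 + (-6)**2))**2 = (48 + sqrt(10 + 36))**2 = (48 + sqrt(46))**2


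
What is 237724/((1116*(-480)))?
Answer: -59431/133920 ≈ -0.44378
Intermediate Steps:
237724/((1116*(-480))) = 237724/(-535680) = 237724*(-1/535680) = -59431/133920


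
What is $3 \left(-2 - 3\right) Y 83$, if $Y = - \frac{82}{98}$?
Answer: $\frac{51045}{49} \approx 1041.7$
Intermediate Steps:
$Y = - \frac{41}{49}$ ($Y = \left(-82\right) \frac{1}{98} = - \frac{41}{49} \approx -0.83673$)
$3 \left(-2 - 3\right) Y 83 = 3 \left(-2 - 3\right) \left(- \frac{41}{49}\right) 83 = 3 \left(-5\right) \left(- \frac{41}{49}\right) 83 = \left(-15\right) \left(- \frac{41}{49}\right) 83 = \frac{615}{49} \cdot 83 = \frac{51045}{49}$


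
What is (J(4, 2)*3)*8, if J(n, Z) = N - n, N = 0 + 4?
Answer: 0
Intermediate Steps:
N = 4
J(n, Z) = 4 - n
(J(4, 2)*3)*8 = ((4 - 1*4)*3)*8 = ((4 - 4)*3)*8 = (0*3)*8 = 0*8 = 0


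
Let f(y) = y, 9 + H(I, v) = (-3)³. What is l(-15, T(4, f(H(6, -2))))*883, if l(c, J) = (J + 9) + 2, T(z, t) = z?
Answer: 13245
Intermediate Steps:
H(I, v) = -36 (H(I, v) = -9 + (-3)³ = -9 - 27 = -36)
l(c, J) = 11 + J (l(c, J) = (9 + J) + 2 = 11 + J)
l(-15, T(4, f(H(6, -2))))*883 = (11 + 4)*883 = 15*883 = 13245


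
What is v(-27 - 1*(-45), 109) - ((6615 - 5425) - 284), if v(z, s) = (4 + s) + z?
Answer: -775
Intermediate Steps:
v(z, s) = 4 + s + z
v(-27 - 1*(-45), 109) - ((6615 - 5425) - 284) = (4 + 109 + (-27 - 1*(-45))) - ((6615 - 5425) - 284) = (4 + 109 + (-27 + 45)) - (1190 - 284) = (4 + 109 + 18) - 1*906 = 131 - 906 = -775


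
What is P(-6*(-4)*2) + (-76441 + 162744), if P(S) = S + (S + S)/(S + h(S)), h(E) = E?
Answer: 86352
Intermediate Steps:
P(S) = 1 + S (P(S) = S + (S + S)/(S + S) = S + (2*S)/((2*S)) = S + (2*S)*(1/(2*S)) = S + 1 = 1 + S)
P(-6*(-4)*2) + (-76441 + 162744) = (1 - 6*(-4)*2) + (-76441 + 162744) = (1 + 24*2) + 86303 = (1 + 48) + 86303 = 49 + 86303 = 86352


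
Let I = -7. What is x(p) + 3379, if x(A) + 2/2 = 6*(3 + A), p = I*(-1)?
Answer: 3438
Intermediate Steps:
p = 7 (p = -7*(-1) = 7)
x(A) = 17 + 6*A (x(A) = -1 + 6*(3 + A) = -1 + (18 + 6*A) = 17 + 6*A)
x(p) + 3379 = (17 + 6*7) + 3379 = (17 + 42) + 3379 = 59 + 3379 = 3438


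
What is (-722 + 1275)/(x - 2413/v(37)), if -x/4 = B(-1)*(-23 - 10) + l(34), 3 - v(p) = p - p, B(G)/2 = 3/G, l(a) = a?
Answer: -1659/5197 ≈ -0.31922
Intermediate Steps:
B(G) = 6/G (B(G) = 2*(3/G) = 6/G)
v(p) = 3 (v(p) = 3 - (p - p) = 3 - 1*0 = 3 + 0 = 3)
x = -928 (x = -4*((6/(-1))*(-23 - 10) + 34) = -4*((6*(-1))*(-33) + 34) = -4*(-6*(-33) + 34) = -4*(198 + 34) = -4*232 = -928)
(-722 + 1275)/(x - 2413/v(37)) = (-722 + 1275)/(-928 - 2413/3) = 553/(-928 - 2413*⅓) = 553/(-928 - 2413/3) = 553/(-5197/3) = 553*(-3/5197) = -1659/5197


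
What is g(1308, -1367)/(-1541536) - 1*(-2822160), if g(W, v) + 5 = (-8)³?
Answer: 4350461238277/1541536 ≈ 2.8222e+6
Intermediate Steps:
g(W, v) = -517 (g(W, v) = -5 + (-8)³ = -5 - 512 = -517)
g(1308, -1367)/(-1541536) - 1*(-2822160) = -517/(-1541536) - 1*(-2822160) = -517*(-1/1541536) + 2822160 = 517/1541536 + 2822160 = 4350461238277/1541536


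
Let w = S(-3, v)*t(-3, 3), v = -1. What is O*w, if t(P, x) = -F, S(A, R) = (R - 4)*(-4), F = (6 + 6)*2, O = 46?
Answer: -22080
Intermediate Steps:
F = 24 (F = 12*2 = 24)
S(A, R) = 16 - 4*R (S(A, R) = (-4 + R)*(-4) = 16 - 4*R)
t(P, x) = -24 (t(P, x) = -1*24 = -24)
w = -480 (w = (16 - 4*(-1))*(-24) = (16 + 4)*(-24) = 20*(-24) = -480)
O*w = 46*(-480) = -22080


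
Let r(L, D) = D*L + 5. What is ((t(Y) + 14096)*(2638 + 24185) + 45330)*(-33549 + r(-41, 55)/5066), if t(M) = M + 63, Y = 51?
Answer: -32394672447318720/2533 ≈ -1.2789e+13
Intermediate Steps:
t(M) = 63 + M
r(L, D) = 5 + D*L
((t(Y) + 14096)*(2638 + 24185) + 45330)*(-33549 + r(-41, 55)/5066) = (((63 + 51) + 14096)*(2638 + 24185) + 45330)*(-33549 + (5 + 55*(-41))/5066) = ((114 + 14096)*26823 + 45330)*(-33549 + (5 - 2255)*(1/5066)) = (14210*26823 + 45330)*(-33549 - 2250*1/5066) = (381154830 + 45330)*(-33549 - 1125/2533) = 381200160*(-84980742/2533) = -32394672447318720/2533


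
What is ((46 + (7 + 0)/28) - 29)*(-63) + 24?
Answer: -4251/4 ≈ -1062.8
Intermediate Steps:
((46 + (7 + 0)/28) - 29)*(-63) + 24 = ((46 + 7*(1/28)) - 29)*(-63) + 24 = ((46 + 1/4) - 29)*(-63) + 24 = (185/4 - 29)*(-63) + 24 = (69/4)*(-63) + 24 = -4347/4 + 24 = -4251/4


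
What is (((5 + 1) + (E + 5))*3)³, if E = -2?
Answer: 19683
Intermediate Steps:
(((5 + 1) + (E + 5))*3)³ = (((5 + 1) + (-2 + 5))*3)³ = ((6 + 3)*3)³ = (9*3)³ = 27³ = 19683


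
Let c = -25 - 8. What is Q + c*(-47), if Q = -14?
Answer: 1537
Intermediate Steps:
c = -33
Q + c*(-47) = -14 - 33*(-47) = -14 + 1551 = 1537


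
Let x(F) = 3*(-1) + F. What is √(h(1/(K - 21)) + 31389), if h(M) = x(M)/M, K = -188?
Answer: √32017 ≈ 178.93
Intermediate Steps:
x(F) = -3 + F
h(M) = (-3 + M)/M
√(h(1/(K - 21)) + 31389) = √((-3 + 1/(-188 - 21))/(1/(-188 - 21)) + 31389) = √((-3 + 1/(-209))/(1/(-209)) + 31389) = √((-3 - 1/209)/(-1/209) + 31389) = √(-209*(-628/209) + 31389) = √(628 + 31389) = √32017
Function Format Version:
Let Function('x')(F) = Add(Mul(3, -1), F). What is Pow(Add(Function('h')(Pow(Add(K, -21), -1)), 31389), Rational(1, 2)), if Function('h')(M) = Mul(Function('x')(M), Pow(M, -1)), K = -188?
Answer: Pow(32017, Rational(1, 2)) ≈ 178.93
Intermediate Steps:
Function('x')(F) = Add(-3, F)
Function('h')(M) = Mul(Pow(M, -1), Add(-3, M)) (Function('h')(M) = Mul(Add(-3, M), Pow(M, -1)) = Mul(Pow(M, -1), Add(-3, M)))
Pow(Add(Function('h')(Pow(Add(K, -21), -1)), 31389), Rational(1, 2)) = Pow(Add(Mul(Pow(Pow(Add(-188, -21), -1), -1), Add(-3, Pow(Add(-188, -21), -1))), 31389), Rational(1, 2)) = Pow(Add(Mul(Pow(Pow(-209, -1), -1), Add(-3, Pow(-209, -1))), 31389), Rational(1, 2)) = Pow(Add(Mul(Pow(Rational(-1, 209), -1), Add(-3, Rational(-1, 209))), 31389), Rational(1, 2)) = Pow(Add(Mul(-209, Rational(-628, 209)), 31389), Rational(1, 2)) = Pow(Add(628, 31389), Rational(1, 2)) = Pow(32017, Rational(1, 2))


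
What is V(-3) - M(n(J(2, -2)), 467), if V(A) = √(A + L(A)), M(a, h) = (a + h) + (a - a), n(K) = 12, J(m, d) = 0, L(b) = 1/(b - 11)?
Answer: -479 + I*√602/14 ≈ -479.0 + 1.7525*I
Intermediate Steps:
L(b) = 1/(-11 + b)
M(a, h) = a + h (M(a, h) = (a + h) + 0 = a + h)
V(A) = √(A + 1/(-11 + A))
V(-3) - M(n(J(2, -2)), 467) = √((1 - 3*(-11 - 3))/(-11 - 3)) - (12 + 467) = √((1 - 3*(-14))/(-14)) - 1*479 = √(-(1 + 42)/14) - 479 = √(-1/14*43) - 479 = √(-43/14) - 479 = I*√602/14 - 479 = -479 + I*√602/14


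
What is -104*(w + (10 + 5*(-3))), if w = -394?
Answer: 41496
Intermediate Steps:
-104*(w + (10 + 5*(-3))) = -104*(-394 + (10 + 5*(-3))) = -104*(-394 + (10 - 15)) = -104*(-394 - 5) = -104*(-399) = 41496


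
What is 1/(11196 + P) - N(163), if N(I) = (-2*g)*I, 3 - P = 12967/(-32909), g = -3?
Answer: -360452486215/368560858 ≈ -978.00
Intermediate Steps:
P = 111694/32909 (P = 3 - 12967/(-32909) = 3 - 12967*(-1)/32909 = 3 - 1*(-12967/32909) = 3 + 12967/32909 = 111694/32909 ≈ 3.3940)
N(I) = 6*I (N(I) = (-2*(-3))*I = 6*I)
1/(11196 + P) - N(163) = 1/(11196 + 111694/32909) - 6*163 = 1/(368560858/32909) - 1*978 = 32909/368560858 - 978 = -360452486215/368560858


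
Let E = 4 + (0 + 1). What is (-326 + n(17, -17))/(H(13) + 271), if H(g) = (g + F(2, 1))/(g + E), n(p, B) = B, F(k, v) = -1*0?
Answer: -6174/4891 ≈ -1.2623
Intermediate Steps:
F(k, v) = 0
E = 5 (E = 4 + 1 = 5)
H(g) = g/(5 + g) (H(g) = (g + 0)/(g + 5) = g/(5 + g))
(-326 + n(17, -17))/(H(13) + 271) = (-326 - 17)/(13/(5 + 13) + 271) = -343/(13/18 + 271) = -343/4891/18 = -343*18/4891 = -6174/4891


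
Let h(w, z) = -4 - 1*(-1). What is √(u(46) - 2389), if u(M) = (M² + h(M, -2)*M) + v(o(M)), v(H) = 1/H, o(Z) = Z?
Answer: I*√869630/46 ≈ 20.273*I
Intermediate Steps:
h(w, z) = -3 (h(w, z) = -4 + 1 = -3)
u(M) = 1/M + M² - 3*M (u(M) = (M² - 3*M) + 1/M = 1/M + M² - 3*M)
√(u(46) - 2389) = √((1 + 46²*(-3 + 46))/46 - 2389) = √((1 + 2116*43)/46 - 2389) = √((1 + 90988)/46 - 2389) = √((1/46)*90989 - 2389) = √(90989/46 - 2389) = √(-18905/46) = I*√869630/46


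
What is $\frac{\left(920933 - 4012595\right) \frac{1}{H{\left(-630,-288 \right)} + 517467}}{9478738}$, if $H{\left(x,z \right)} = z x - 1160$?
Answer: $- \frac{1545831}{3306880501643} \approx -4.6746 \cdot 10^{-7}$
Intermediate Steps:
$H{\left(x,z \right)} = -1160 + x z$ ($H{\left(x,z \right)} = x z - 1160 = -1160 + x z$)
$\frac{\left(920933 - 4012595\right) \frac{1}{H{\left(-630,-288 \right)} + 517467}}{9478738} = \frac{\left(920933 - 4012595\right) \frac{1}{\left(-1160 - -181440\right) + 517467}}{9478738} = - \frac{3091662}{\left(-1160 + 181440\right) + 517467} \cdot \frac{1}{9478738} = - \frac{3091662}{180280 + 517467} \cdot \frac{1}{9478738} = - \frac{3091662}{697747} \cdot \frac{1}{9478738} = \left(-3091662\right) \frac{1}{697747} \cdot \frac{1}{9478738} = \left(- \frac{3091662}{697747}\right) \frac{1}{9478738} = - \frac{1545831}{3306880501643}$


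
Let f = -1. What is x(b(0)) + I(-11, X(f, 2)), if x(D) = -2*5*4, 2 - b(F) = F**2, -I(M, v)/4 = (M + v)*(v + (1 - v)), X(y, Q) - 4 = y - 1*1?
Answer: -4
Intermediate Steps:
X(y, Q) = 3 + y (X(y, Q) = 4 + (y - 1*1) = 4 + (y - 1) = 4 + (-1 + y) = 3 + y)
I(M, v) = -4*M - 4*v (I(M, v) = -4*(M + v)*(v + (1 - v)) = -4*(M + v) = -4*M - 4*v)
b(F) = 2 - F**2
x(D) = -40 (x(D) = -10*4 = -40)
x(b(0)) + I(-11, X(f, 2)) = -40 + (-4*(-11) - 4*(3 - 1)) = -40 + (44 - 4*2) = -40 + (44 - 8) = -40 + 36 = -4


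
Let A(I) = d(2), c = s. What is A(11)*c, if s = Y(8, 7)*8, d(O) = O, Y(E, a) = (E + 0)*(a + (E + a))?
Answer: 2816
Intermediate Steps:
Y(E, a) = E*(E + 2*a)
s = 1408 (s = (8*(8 + 2*7))*8 = (8*(8 + 14))*8 = (8*22)*8 = 176*8 = 1408)
c = 1408
A(I) = 2
A(11)*c = 2*1408 = 2816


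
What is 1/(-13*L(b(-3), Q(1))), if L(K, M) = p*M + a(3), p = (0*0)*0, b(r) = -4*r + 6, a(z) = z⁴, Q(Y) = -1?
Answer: -1/1053 ≈ -0.00094967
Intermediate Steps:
b(r) = 6 - 4*r
p = 0 (p = 0*0 = 0)
L(K, M) = 81 (L(K, M) = 0*M + 3⁴ = 0 + 81 = 81)
1/(-13*L(b(-3), Q(1))) = 1/(-13*81) = 1/(-1053) = -1/1053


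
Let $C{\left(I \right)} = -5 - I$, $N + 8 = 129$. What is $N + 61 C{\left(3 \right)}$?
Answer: $-367$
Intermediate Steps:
$N = 121$ ($N = -8 + 129 = 121$)
$N + 61 C{\left(3 \right)} = 121 + 61 \left(-5 - 3\right) = 121 + 61 \left(-8\right) = 121 - 488 = -367$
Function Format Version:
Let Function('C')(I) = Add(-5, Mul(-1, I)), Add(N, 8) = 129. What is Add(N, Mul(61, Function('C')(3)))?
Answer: -367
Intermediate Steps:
N = 121 (N = Add(-8, 129) = 121)
Add(N, Mul(61, Function('C')(3))) = Add(121, Mul(61, Add(-5, Mul(-1, 3)))) = Add(121, Mul(61, Add(-5, -3))) = Add(121, Mul(61, -8)) = Add(121, -488) = -367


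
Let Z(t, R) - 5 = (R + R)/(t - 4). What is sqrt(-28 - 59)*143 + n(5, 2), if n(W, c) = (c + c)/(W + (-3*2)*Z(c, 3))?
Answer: -4/7 + 143*I*sqrt(87) ≈ -0.57143 + 1333.8*I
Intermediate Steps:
Z(t, R) = 5 + 2*R/(-4 + t) (Z(t, R) = 5 + (R + R)/(t - 4) = 5 + (2*R)/(-4 + t) = 5 + 2*R/(-4 + t))
n(W, c) = 2*c/(W - 6*(-14 + 5*c)/(-4 + c)) (n(W, c) = (c + c)/(W + (-3*2)*((-20 + 2*3 + 5*c)/(-4 + c))) = (2*c)/(W - 6*(-20 + 6 + 5*c)/(-4 + c)) = (2*c)/(W - 6*(-14 + 5*c)/(-4 + c)) = 2*c/(W - 6*(-14 + 5*c)/(-4 + c)))
sqrt(-28 - 59)*143 + n(5, 2) = sqrt(-28 - 59)*143 + 2*2*(-4 + 2)/(84 - 30*2 + 5*(-4 + 2)) = sqrt(-87)*143 + 2*2*(-2)/(84 - 60 + 5*(-2)) = (I*sqrt(87))*143 + 2*2*(-2)/(84 - 60 - 10) = 143*I*sqrt(87) + 2*2*(-2)/14 = 143*I*sqrt(87) + 2*2*(1/14)*(-2) = 143*I*sqrt(87) - 4/7 = -4/7 + 143*I*sqrt(87)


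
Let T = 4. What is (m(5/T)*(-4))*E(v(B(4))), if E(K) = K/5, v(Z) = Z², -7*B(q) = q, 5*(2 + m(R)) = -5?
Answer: 192/245 ≈ 0.78367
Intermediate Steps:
m(R) = -3 (m(R) = -2 + (⅕)*(-5) = -2 - 1 = -3)
B(q) = -q/7
E(K) = K/5 (E(K) = K*(⅕) = K/5)
(m(5/T)*(-4))*E(v(B(4))) = (-3*(-4))*((-⅐*4)²/5) = 12*((-4/7)²/5) = 12*((⅕)*(16/49)) = 12*(16/245) = 192/245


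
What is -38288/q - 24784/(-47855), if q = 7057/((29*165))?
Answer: -8767247767712/337712735 ≈ -25961.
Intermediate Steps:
q = 7057/4785 ≈ 1.4748
-38288/q - 24784/(-47855) = -38288/7057/4785 - 24784/(-47855) = -38288*4785/7057 - 24784*(-1/47855) = -183208080/7057 + 24784/47855 = -8767247767712/337712735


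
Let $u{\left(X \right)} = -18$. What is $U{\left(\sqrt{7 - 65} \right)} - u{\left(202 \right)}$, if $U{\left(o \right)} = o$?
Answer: $18 + i \sqrt{58} \approx 18.0 + 7.6158 i$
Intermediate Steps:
$U{\left(\sqrt{7 - 65} \right)} - u{\left(202 \right)} = \sqrt{7 - 65} - -18 = \sqrt{-58} + 18 = i \sqrt{58} + 18 = 18 + i \sqrt{58}$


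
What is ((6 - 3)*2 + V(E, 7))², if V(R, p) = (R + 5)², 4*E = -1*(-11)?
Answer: 1117249/256 ≈ 4364.3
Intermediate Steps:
E = 11/4 (E = (-1*(-11))/4 = (¼)*11 = 11/4 ≈ 2.7500)
V(R, p) = (5 + R)²
((6 - 3)*2 + V(E, 7))² = ((6 - 3)*2 + (5 + 11/4)²)² = (3*2 + (31/4)²)² = (6 + 961/16)² = (1057/16)² = 1117249/256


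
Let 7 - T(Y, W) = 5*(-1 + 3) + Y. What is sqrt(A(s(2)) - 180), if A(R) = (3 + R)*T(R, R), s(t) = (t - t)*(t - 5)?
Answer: 3*I*sqrt(21) ≈ 13.748*I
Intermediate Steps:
T(Y, W) = -3 - Y (T(Y, W) = 7 - (5*(-1 + 3) + Y) = 7 - (5*2 + Y) = 7 - (10 + Y) = 7 + (-10 - Y) = -3 - Y)
s(t) = 0 (s(t) = 0*(-5 + t) = 0)
A(R) = (-3 - R)*(3 + R) (A(R) = (3 + R)*(-3 - R) = (-3 - R)*(3 + R))
sqrt(A(s(2)) - 180) = sqrt(-(3 + 0)**2 - 180) = sqrt(-1*3**2 - 180) = sqrt(-1*9 - 180) = sqrt(-9 - 180) = sqrt(-189) = 3*I*sqrt(21)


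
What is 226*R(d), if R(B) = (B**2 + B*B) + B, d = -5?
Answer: 10170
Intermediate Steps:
R(B) = B + 2*B**2 (R(B) = (B**2 + B**2) + B = 2*B**2 + B = B + 2*B**2)
226*R(d) = 226*(-5*(1 + 2*(-5))) = 226*(-5*(1 - 10)) = 226*(-5*(-9)) = 226*45 = 10170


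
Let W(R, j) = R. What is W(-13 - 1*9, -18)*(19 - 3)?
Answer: -352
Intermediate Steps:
W(-13 - 1*9, -18)*(19 - 3) = (-13 - 1*9)*(19 - 3) = (-13 - 9)*16 = -22*16 = -352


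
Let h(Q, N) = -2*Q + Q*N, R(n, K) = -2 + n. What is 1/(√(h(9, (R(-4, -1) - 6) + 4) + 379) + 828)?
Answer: 1/845 ≈ 0.0011834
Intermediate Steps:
h(Q, N) = -2*Q + N*Q
1/(√(h(9, (R(-4, -1) - 6) + 4) + 379) + 828) = 1/(√(9*(-2 + (((-2 - 4) - 6) + 4)) + 379) + 828) = 1/(√(9*(-2 + ((-6 - 6) + 4)) + 379) + 828) = 1/(√(9*(-2 + (-12 + 4)) + 379) + 828) = 1/(√(9*(-2 - 8) + 379) + 828) = 1/(√(9*(-10) + 379) + 828) = 1/(√(-90 + 379) + 828) = 1/(√289 + 828) = 1/(17 + 828) = 1/845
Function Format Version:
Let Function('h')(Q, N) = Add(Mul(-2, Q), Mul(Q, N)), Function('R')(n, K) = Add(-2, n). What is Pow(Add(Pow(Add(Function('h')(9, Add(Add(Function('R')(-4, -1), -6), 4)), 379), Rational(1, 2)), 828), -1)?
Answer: Rational(1, 845) ≈ 0.0011834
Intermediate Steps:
Function('h')(Q, N) = Add(Mul(-2, Q), Mul(N, Q))
Pow(Add(Pow(Add(Function('h')(9, Add(Add(Function('R')(-4, -1), -6), 4)), 379), Rational(1, 2)), 828), -1) = Pow(Add(Pow(Add(Mul(9, Add(-2, Add(Add(Add(-2, -4), -6), 4))), 379), Rational(1, 2)), 828), -1) = Pow(Add(Pow(Add(Mul(9, Add(-2, Add(Add(-6, -6), 4))), 379), Rational(1, 2)), 828), -1) = Pow(Add(Pow(Add(Mul(9, Add(-2, Add(-12, 4))), 379), Rational(1, 2)), 828), -1) = Pow(Add(Pow(Add(Mul(9, Add(-2, -8)), 379), Rational(1, 2)), 828), -1) = Pow(Add(Pow(Add(Mul(9, -10), 379), Rational(1, 2)), 828), -1) = Pow(Add(Pow(Add(-90, 379), Rational(1, 2)), 828), -1) = Pow(Add(Pow(289, Rational(1, 2)), 828), -1) = Pow(Add(17, 828), -1) = Pow(845, -1) = Rational(1, 845)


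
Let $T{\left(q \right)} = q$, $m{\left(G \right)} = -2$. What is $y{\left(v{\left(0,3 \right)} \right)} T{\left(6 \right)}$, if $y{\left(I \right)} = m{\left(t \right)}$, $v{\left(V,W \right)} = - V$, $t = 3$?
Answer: $-12$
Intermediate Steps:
$y{\left(I \right)} = -2$
$y{\left(v{\left(0,3 \right)} \right)} T{\left(6 \right)} = \left(-2\right) 6 = -12$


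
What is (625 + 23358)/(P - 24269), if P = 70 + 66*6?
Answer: -23983/23803 ≈ -1.0076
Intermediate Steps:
P = 466 (P = 70 + 396 = 466)
(625 + 23358)/(P - 24269) = (625 + 23358)/(466 - 24269) = 23983/(-23803) = 23983*(-1/23803) = -23983/23803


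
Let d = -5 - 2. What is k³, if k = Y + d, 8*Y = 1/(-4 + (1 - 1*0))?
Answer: -4826809/13824 ≈ -349.16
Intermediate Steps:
Y = -1/24 (Y = 1/(8*(-4 + (1 - 1*0))) = 1/(8*(-4 + (1 + 0))) = 1/(8*(-4 + 1)) = (⅛)/(-3) = (⅛)*(-⅓) = -1/24 ≈ -0.041667)
d = -7
k = -169/24 (k = -1/24 - 7 = -169/24 ≈ -7.0417)
k³ = (-169/24)³ = -4826809/13824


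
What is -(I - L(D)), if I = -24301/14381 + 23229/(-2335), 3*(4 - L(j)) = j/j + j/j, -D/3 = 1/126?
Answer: 1508193602/100738905 ≈ 14.971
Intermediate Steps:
D = -1/42 (D = -3/126 = -3*1/126 = -1/42 ≈ -0.023810)
L(j) = 10/3 (L(j) = 4 - (j/j + j/j)/3 = 4 - (1 + 1)/3 = 4 - ⅓*2 = 4 - ⅔ = 10/3)
I = -390799084/33579635 (I = -24301*1/14381 + 23229*(-1/2335) = -24301/14381 - 23229/2335 = -390799084/33579635 ≈ -11.638)
-(I - L(D)) = -(-390799084/33579635 - 1*10/3) = -(-390799084/33579635 - 10/3) = -1*(-1508193602/100738905) = 1508193602/100738905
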